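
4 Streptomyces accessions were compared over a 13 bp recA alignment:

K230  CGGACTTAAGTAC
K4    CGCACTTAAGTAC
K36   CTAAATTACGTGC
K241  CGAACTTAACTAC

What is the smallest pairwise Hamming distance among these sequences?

1

Pairwise Hamming distances:
  K230 vs K4: 1
  K230 vs K36: 5
  K230 vs K241: 2
  K4 vs K36: 5
  K4 vs K241: 2
  K36 vs K241: 5
The smallest is 1, between K230 and K4.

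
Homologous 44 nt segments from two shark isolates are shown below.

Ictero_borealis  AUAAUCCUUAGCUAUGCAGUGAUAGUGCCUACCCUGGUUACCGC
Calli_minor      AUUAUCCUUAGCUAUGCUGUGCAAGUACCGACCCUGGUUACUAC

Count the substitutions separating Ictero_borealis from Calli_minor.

Differing sites — 3:A/U; 18:A/U; 22:A/C; 23:U/A; 27:G/A; 30:U/G; 42:C/U; 43:G/A.
That gives 8 mismatches out of 44 aligned sites, so the Hamming distance is 8.

8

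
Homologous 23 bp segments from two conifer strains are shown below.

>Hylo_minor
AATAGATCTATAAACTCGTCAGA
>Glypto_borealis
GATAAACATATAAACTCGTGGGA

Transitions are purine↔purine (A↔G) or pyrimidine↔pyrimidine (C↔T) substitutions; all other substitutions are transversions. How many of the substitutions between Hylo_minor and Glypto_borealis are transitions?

4

Differing sites — 1:A/G (Ti); 5:G/A (Ti); 7:T/C (Ti); 8:C/A (Tv); 20:C/G (Tv); 21:A/G (Ti).
Of the 6 differences, 4 transitions and 2 transversions, so the answer is 4.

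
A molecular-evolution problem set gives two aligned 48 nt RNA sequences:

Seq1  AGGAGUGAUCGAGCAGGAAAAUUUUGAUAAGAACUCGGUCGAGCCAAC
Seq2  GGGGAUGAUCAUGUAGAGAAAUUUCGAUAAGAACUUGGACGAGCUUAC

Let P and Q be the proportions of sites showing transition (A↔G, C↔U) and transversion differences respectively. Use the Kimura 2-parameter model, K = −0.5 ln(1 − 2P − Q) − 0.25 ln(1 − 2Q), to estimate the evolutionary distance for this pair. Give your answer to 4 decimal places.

Mismatches occur at site 1 (A↔G, transition), site 4 (A↔G, transition), site 5 (G↔A, transition), site 11 (G↔A, transition), site 12 (A↔U, transversion), site 14 (C↔U, transition), site 17 (G↔A, transition), site 18 (A↔G, transition), site 25 (U↔C, transition), site 36 (C↔U, transition), site 39 (U↔A, transversion), site 45 (C↔U, transition), site 46 (A↔U, transversion).
Of the 13 differences, 10 transitions and 3 transversions over 48 sites: P = 10/48 = 0.208333, Q = 3/48 = 0.062500.
d = −0.5·ln(0.520834) − 0.25·ln(0.875000) = −0.5·(-0.652324) − 0.25·(-0.133531) = 0.3595.

0.3595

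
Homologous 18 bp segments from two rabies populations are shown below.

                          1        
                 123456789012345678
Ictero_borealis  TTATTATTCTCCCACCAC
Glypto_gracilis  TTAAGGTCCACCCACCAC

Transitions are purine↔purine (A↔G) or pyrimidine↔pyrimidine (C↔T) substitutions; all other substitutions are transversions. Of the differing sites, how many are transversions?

Mismatches occur at site 4 (T→A, transversion), site 5 (T→G, transversion), site 6 (A→G, transition), site 8 (T→C, transition), site 10 (T→A, transversion).
Of the 5 differences, 2 transitions and 3 transversions, so the answer is 3.

3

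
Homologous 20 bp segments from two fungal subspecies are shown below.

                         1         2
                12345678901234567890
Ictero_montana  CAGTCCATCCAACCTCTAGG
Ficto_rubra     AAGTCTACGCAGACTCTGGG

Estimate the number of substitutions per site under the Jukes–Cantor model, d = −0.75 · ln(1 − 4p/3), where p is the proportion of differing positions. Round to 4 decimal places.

Mismatches occur at site 1 (C→A), site 6 (C→T), site 8 (T→C), site 9 (C→G), site 12 (A→G), site 13 (C→A), site 18 (A→G).
p = 7/20 = 0.350000.
d = −0.75 · ln(1 − (4/3)·0.350000) = −0.75 · ln(0.533333) = −0.75 · (-0.628609) = 0.4715.

0.4715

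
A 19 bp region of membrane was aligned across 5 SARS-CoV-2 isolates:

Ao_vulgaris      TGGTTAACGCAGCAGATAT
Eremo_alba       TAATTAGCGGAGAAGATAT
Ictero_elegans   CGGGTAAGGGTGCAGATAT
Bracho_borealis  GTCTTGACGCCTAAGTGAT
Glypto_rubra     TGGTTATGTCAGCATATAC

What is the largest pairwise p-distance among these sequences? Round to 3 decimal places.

Pairwise Hamming distances:
  Ao_vulgaris vs Eremo_alba: 5
  Ao_vulgaris vs Ictero_elegans: 5
  Ao_vulgaris vs Bracho_borealis: 9
  Ao_vulgaris vs Glypto_rubra: 5
  Eremo_alba vs Ictero_elegans: 8
  Eremo_alba vs Bracho_borealis: 10
  Eremo_alba vs Glypto_rubra: 9
  Ictero_elegans vs Bracho_borealis: 12
  Ictero_elegans vs Glypto_rubra: 8
  Bracho_borealis vs Glypto_rubra: 14
The largest is 14 mismatches, between Bracho_borealis and Glypto_rubra; p = 14/19 = 0.737.

0.737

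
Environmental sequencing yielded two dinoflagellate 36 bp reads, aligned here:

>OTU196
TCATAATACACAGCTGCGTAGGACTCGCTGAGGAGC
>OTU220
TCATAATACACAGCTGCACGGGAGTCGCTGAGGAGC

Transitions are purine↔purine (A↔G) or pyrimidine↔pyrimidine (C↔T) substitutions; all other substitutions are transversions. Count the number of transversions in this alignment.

1

Mismatches occur at site 18 (G↔A, transition), site 19 (T↔C, transition), site 20 (A↔G, transition), site 24 (C↔G, transversion).
Of the 4 differences, 3 transitions and 1 transversion, so the answer is 1.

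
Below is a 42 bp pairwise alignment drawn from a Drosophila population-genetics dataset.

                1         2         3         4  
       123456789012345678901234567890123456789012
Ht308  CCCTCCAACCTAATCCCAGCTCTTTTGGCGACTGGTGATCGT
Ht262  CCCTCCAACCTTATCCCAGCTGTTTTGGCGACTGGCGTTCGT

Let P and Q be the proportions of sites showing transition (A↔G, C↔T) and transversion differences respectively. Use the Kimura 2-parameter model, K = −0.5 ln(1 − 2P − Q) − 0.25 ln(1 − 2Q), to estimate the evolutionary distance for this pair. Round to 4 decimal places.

0.1019

Mismatches occur at site 12 (A↔T, transversion), site 22 (C↔G, transversion), site 36 (T↔C, transition), site 38 (A↔T, transversion).
Of the 4 differences, 1 transition and 3 transversions over 42 sites: P = 1/42 = 0.023810, Q = 3/42 = 0.071429.
d = −0.5·ln(0.880951) − 0.25·ln(0.857142) = −0.5·(-0.126753) − 0.25·(-0.154152) = 0.1019.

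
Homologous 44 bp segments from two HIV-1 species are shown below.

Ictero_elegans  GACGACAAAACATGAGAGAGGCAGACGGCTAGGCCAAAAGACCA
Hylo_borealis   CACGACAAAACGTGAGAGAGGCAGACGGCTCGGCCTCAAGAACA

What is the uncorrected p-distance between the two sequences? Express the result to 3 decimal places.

0.136

The sequences differ at positions 1 (G/C), 12 (A/G), 31 (A/C), 36 (A/T), 37 (A/C), 42 (C/A).
There are 6 differences over 44 sites, so p = 6/44 = 0.136.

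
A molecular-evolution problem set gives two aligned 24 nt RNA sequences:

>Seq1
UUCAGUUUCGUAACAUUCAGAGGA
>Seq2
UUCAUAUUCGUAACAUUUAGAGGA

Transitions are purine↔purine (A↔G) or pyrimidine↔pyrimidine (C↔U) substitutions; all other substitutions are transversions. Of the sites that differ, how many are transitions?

Differing sites — 5:G/U (Tv); 6:U/A (Tv); 18:C/U (Ti).
Of the 3 differences, 1 transition and 2 transversions, so the answer is 1.

1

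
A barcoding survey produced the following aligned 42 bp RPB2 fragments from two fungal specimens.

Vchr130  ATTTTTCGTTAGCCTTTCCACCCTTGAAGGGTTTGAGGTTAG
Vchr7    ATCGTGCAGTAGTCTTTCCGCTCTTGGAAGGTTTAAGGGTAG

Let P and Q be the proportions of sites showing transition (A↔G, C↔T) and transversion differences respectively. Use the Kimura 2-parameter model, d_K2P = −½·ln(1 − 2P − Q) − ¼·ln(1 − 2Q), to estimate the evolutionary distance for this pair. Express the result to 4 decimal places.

The sequences differ at positions 3 (T/C, transition), 4 (T/G, transversion), 6 (T/G, transversion), 8 (G/A, transition), 9 (T/G, transversion), 13 (C/T, transition), 20 (A/G, transition), 22 (C/T, transition), 27 (A/G, transition), 29 (G/A, transition), 35 (G/A, transition), 39 (T/G, transversion).
Of the 12 differences, 8 transitions and 4 transversions over 42 sites: P = 8/42 = 0.190476, Q = 4/42 = 0.095238.
d = −0.5·ln(0.523810) − 0.25·ln(0.809524) = −0.5·(-0.646626) − 0.25·(-0.211309) = 0.3761.

0.3761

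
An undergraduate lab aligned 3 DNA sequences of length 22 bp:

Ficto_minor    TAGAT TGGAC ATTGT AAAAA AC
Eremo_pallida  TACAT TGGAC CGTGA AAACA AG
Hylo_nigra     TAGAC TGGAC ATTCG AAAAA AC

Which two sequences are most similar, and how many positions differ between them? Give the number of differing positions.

3

Pairwise Hamming distances:
  Ficto_minor vs Eremo_pallida: 6
  Ficto_minor vs Hylo_nigra: 3
  Eremo_pallida vs Hylo_nigra: 8
The smallest is 3, between Ficto_minor and Hylo_nigra.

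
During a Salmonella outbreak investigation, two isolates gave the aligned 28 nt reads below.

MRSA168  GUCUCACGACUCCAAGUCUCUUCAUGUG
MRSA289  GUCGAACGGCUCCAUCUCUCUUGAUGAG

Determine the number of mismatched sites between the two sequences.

7

The sequences differ at positions 4 (U/G), 5 (C/A), 9 (A/G), 15 (A/U), 16 (G/C), 23 (C/G), 27 (U/A).
That gives 7 mismatches out of 28 aligned sites, so the Hamming distance is 7.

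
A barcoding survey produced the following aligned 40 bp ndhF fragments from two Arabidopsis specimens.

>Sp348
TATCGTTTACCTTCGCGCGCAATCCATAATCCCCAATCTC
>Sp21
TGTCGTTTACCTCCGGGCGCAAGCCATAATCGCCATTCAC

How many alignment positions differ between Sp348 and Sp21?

7

The sequences differ at positions 2 (A/G), 13 (T/C), 16 (C/G), 23 (T/G), 32 (C/G), 36 (A/T), 39 (T/A).
That gives 7 mismatches out of 40 aligned sites, so the Hamming distance is 7.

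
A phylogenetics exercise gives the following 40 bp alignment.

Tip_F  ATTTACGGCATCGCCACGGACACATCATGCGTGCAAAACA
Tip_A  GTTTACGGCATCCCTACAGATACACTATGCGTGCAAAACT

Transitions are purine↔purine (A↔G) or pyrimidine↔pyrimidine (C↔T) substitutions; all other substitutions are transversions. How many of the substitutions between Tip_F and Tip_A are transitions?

The sequences differ at positions 1 (A/G, transition), 13 (G/C, transversion), 15 (C/T, transition), 18 (G/A, transition), 21 (C/T, transition), 25 (T/C, transition), 26 (C/T, transition), 40 (A/T, transversion).
Of the 8 differences, 6 transitions and 2 transversions, so the answer is 6.

6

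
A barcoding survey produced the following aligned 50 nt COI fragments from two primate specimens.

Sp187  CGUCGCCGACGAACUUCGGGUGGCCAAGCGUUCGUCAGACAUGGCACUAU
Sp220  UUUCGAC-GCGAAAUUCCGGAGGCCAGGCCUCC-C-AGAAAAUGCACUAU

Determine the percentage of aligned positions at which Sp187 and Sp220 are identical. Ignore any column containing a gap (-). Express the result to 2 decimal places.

Excluding the 3 gap columns leaves 47 comparable sites.
Mismatches occur at site 1 (C/U), site 2 (G/U), site 6 (C/A), site 9 (A/G), site 14 (C/A), site 18 (G/C), site 21 (U/A), site 27 (A/G), site 30 (G/C), site 32 (U/C), site 35 (U/C), site 40 (C/A), site 42 (U/A), site 43 (G/U).
33 of the 47 comparable sites match, so the percent identity is 33/47 × 100 = 70.21%.

70.21%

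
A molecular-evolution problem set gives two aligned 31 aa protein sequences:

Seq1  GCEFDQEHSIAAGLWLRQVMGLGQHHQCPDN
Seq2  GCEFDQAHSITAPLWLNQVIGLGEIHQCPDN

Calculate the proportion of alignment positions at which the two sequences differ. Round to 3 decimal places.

Mismatches occur at site 7 (E→A), site 11 (A→T), site 13 (G→P), site 17 (R→N), site 20 (M→I), site 24 (Q→E), site 25 (H→I).
There are 7 differences over 31 sites, so p = 7/31 = 0.226.

0.226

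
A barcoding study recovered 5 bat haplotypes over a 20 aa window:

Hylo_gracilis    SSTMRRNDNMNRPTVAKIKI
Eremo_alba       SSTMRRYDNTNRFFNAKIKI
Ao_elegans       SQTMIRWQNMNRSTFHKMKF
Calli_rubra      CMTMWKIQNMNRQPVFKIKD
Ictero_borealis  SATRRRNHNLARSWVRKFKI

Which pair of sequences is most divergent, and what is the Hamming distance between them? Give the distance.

Pairwise Hamming distances:
  Hylo_gracilis vs Eremo_alba: 5
  Hylo_gracilis vs Ao_elegans: 9
  Hylo_gracilis vs Calli_rubra: 10
  Hylo_gracilis vs Ictero_borealis: 9
  Eremo_alba vs Ao_elegans: 11
  Eremo_alba vs Calli_rubra: 12
  Eremo_alba vs Ictero_borealis: 11
  Ao_elegans vs Calli_rubra: 11
  Ao_elegans vs Ictero_borealis: 12
  Calli_rubra vs Ictero_borealis: 14
The largest is 14, between Calli_rubra and Ictero_borealis.

14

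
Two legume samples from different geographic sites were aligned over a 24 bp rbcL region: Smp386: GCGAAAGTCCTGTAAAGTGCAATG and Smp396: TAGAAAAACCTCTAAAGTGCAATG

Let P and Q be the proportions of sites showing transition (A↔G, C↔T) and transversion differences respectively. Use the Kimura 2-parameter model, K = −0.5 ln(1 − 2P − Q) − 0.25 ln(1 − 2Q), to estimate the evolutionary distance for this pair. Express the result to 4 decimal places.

Mismatches occur at site 1 (G→T, transversion), site 2 (C→A, transversion), site 7 (G→A, transition), site 8 (T→A, transversion), site 12 (G→C, transversion).
Of the 5 differences, 1 transition and 4 transversions over 24 sites: P = 1/24 = 0.041667, Q = 4/24 = 0.166667.
d = −0.5·ln(0.749999) − 0.25·ln(0.666666) = −0.5·(-0.287683) − 0.25·(-0.405466) = 0.2452.

0.2452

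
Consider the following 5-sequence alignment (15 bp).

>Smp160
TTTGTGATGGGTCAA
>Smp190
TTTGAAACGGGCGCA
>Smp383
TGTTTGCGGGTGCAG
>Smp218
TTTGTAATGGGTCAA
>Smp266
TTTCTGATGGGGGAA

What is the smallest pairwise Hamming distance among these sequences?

1

Pairwise Hamming distances:
  Smp160 vs Smp190: 6
  Smp160 vs Smp383: 7
  Smp160 vs Smp218: 1
  Smp160 vs Smp266: 3
  Smp190 vs Smp383: 11
  Smp190 vs Smp218: 5
  Smp190 vs Smp266: 6
  Smp383 vs Smp218: 8
  Smp383 vs Smp266: 7
  Smp218 vs Smp266: 4
The smallest is 1, between Smp160 and Smp218.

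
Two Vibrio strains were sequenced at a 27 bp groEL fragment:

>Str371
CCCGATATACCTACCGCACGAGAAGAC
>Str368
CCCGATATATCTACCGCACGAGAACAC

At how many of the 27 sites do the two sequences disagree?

The sequences differ at positions 10 (C/T), 25 (G/C).
That gives 2 mismatches out of 27 aligned sites, so the Hamming distance is 2.

2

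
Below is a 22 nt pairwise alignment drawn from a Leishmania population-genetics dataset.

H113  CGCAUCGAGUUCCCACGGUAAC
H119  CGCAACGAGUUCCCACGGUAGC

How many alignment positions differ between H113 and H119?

Mismatches occur at site 5 (U/A), site 21 (A/G).
That gives 2 mismatches out of 22 aligned sites, so the Hamming distance is 2.

2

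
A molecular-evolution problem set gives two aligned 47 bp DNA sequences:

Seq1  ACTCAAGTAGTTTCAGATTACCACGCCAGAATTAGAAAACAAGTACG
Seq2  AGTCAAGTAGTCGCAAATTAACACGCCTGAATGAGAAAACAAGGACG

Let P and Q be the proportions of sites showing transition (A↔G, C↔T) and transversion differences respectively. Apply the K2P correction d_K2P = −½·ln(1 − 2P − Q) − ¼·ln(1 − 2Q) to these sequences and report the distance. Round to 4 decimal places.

The sequences differ at positions 2 (C/G, transversion), 12 (T/C, transition), 13 (T/G, transversion), 16 (G/A, transition), 21 (C/A, transversion), 28 (A/T, transversion), 33 (T/G, transversion), 44 (T/G, transversion).
Of the 8 differences, 2 transitions and 6 transversions over 47 sites: P = 2/47 = 0.042553, Q = 6/47 = 0.127660.
d = −0.5·ln(0.787234) − 0.25·ln(0.744680) = −0.5·(-0.239230) − 0.25·(-0.294801) = 0.1933.

0.1933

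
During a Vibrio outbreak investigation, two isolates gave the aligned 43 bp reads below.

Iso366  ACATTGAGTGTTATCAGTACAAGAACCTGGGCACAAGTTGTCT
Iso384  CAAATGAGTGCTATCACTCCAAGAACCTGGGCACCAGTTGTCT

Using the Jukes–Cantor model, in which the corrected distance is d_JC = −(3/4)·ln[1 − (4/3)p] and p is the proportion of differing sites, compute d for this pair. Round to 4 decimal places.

0.1835

The sequences differ at positions 1 (A/C), 2 (C/A), 4 (T/A), 11 (T/C), 17 (G/C), 19 (A/C), 35 (A/C).
p = 7/43 = 0.162791.
d = −0.75 · ln(1 − (4/3)·0.162791) = −0.75 · ln(0.782945) = −0.75 · (-0.244693) = 0.1835.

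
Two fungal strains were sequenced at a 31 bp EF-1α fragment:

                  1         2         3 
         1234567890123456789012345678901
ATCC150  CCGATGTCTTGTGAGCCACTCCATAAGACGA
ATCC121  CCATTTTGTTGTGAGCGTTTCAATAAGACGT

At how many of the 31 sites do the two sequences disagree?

9

Mismatches occur at site 3 (G→A), site 4 (A→T), site 6 (G→T), site 8 (C→G), site 17 (C→G), site 18 (A→T), site 19 (C→T), site 22 (C→A), site 31 (A→T).
That gives 9 mismatches out of 31 aligned sites, so the Hamming distance is 9.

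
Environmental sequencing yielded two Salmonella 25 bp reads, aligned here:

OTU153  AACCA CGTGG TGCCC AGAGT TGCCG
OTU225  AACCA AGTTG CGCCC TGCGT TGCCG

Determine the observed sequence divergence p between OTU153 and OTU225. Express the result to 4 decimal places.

The sequences differ at positions 6 (C/A), 9 (G/T), 11 (T/C), 16 (A/T), 18 (A/C).
There are 5 differences over 25 sites, so p = 5/25 = 0.2000.

0.2000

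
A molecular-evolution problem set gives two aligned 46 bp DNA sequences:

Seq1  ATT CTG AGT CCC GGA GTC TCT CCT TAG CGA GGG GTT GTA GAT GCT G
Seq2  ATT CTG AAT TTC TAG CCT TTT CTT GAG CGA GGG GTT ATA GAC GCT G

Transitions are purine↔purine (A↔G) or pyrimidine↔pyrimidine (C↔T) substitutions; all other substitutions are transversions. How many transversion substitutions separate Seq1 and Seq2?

3

Mismatches occur at site 8 (G↔A, transition), site 10 (C↔T, transition), site 11 (C↔T, transition), site 13 (G↔T, transversion), site 14 (G↔A, transition), site 15 (A↔G, transition), site 16 (G↔C, transversion), site 17 (T↔C, transition), site 18 (C↔T, transition), site 20 (C↔T, transition), site 23 (C↔T, transition), site 25 (T↔G, transversion), site 37 (G↔A, transition), site 42 (T↔C, transition).
Of the 14 differences, 11 transitions and 3 transversions, so the answer is 3.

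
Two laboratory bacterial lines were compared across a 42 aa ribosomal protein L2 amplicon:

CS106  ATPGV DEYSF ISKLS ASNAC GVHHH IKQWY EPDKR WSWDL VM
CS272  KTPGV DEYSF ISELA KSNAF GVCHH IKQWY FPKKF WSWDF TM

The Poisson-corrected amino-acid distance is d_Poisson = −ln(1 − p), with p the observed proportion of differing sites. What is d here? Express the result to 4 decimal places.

0.3037

Mismatches occur at site 1 (A↔K), site 13 (K↔E), site 15 (S↔A), site 16 (A↔K), site 20 (C↔F), site 23 (H↔C), site 31 (E↔F), site 33 (D↔K), site 35 (R↔F), site 40 (L↔F), site 41 (V↔T).
p = 11/42 = 0.261905.
d = −ln(1 − 0.261905) = −ln(0.738095) = 0.3037.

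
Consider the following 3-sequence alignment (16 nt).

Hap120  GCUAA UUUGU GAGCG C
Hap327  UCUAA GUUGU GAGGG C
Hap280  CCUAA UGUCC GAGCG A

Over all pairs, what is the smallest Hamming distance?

3

Pairwise Hamming distances:
  Hap120 vs Hap327: 3
  Hap120 vs Hap280: 5
  Hap327 vs Hap280: 7
The smallest is 3, between Hap120 and Hap327.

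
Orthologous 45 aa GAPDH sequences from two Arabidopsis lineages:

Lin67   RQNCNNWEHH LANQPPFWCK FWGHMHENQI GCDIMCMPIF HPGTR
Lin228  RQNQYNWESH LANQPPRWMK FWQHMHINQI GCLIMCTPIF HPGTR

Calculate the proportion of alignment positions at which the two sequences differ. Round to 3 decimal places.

Differing sites — 4:C/Q; 5:N/Y; 9:H/S; 17:F/R; 19:C/M; 23:G/Q; 27:E/I; 33:D/L; 37:M/T.
There are 9 differences over 45 sites, so p = 9/45 = 0.200.

0.200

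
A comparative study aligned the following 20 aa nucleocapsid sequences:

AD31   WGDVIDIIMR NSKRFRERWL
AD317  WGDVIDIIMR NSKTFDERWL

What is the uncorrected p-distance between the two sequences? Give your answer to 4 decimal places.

0.1000

The sequences differ at positions 14 (R/T), 16 (R/D).
There are 2 differences over 20 sites, so p = 2/20 = 0.1000.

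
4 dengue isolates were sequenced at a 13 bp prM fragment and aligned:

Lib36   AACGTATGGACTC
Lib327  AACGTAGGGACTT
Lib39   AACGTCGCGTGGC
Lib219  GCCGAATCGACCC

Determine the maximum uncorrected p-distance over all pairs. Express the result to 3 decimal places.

0.615

Pairwise Hamming distances:
  Lib36 vs Lib327: 2
  Lib36 vs Lib39: 6
  Lib36 vs Lib219: 5
  Lib327 vs Lib39: 6
  Lib327 vs Lib219: 7
  Lib39 vs Lib219: 8
The largest is 8 mismatches, between Lib39 and Lib219; p = 8/13 = 0.615.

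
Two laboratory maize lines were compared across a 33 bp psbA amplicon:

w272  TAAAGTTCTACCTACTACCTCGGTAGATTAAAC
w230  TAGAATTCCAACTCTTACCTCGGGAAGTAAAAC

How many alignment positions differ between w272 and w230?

10

Differing sites — 3:A/G; 5:G/A; 9:T/C; 11:C/A; 14:A/C; 15:C/T; 24:T/G; 26:G/A; 27:A/G; 29:T/A.
That gives 10 mismatches out of 33 aligned sites, so the Hamming distance is 10.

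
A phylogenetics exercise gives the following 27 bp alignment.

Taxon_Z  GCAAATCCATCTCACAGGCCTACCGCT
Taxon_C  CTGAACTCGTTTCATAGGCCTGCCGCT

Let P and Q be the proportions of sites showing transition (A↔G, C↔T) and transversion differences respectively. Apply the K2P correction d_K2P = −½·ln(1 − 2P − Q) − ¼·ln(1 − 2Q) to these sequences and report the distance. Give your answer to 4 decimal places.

0.5159

Mismatches occur at site 1 (G→C, transversion), site 2 (C→T, transition), site 3 (A→G, transition), site 6 (T→C, transition), site 7 (C→T, transition), site 9 (A→G, transition), site 11 (C→T, transition), site 15 (C→T, transition), site 22 (A→G, transition).
Of the 9 differences, 8 transitions and 1 transversion over 27 sites: P = 8/27 = 0.296296, Q = 1/27 = 0.037037.
d = −0.5·ln(0.370371) − 0.25·ln(0.925926) = −0.5·(-0.993250) − 0.25·(-0.076961) = 0.5159.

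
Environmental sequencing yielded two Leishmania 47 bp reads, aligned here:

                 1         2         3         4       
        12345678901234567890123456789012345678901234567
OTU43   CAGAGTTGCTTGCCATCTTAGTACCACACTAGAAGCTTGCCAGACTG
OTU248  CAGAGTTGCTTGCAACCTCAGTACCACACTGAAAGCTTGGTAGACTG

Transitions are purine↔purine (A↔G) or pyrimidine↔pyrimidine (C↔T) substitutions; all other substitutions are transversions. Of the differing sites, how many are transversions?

Differing sites — 14:C/A (Tv); 16:T/C (Ti); 19:T/C (Ti); 31:A/G (Ti); 32:G/A (Ti); 40:C/G (Tv); 41:C/T (Ti).
Of the 7 differences, 5 transitions and 2 transversions, so the answer is 2.

2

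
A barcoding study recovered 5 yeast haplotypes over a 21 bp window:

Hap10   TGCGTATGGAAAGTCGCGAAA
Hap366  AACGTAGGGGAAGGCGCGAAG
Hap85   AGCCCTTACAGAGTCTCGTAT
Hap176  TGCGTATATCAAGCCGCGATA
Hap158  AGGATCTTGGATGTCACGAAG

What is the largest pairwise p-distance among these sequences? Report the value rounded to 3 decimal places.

Pairwise Hamming distances:
  Hap10 vs Hap366: 6
  Hap10 vs Hap85: 10
  Hap10 vs Hap176: 5
  Hap10 vs Hap158: 9
  Hap366 vs Hap85: 13
  Hap366 vs Hap176: 9
  Hap366 vs Hap158: 9
  Hap85 vs Hap176: 12
  Hap85 vs Hap158: 12
  Hap176 vs Hap158: 12
The largest is 13 mismatches, between Hap366 and Hap85; p = 13/21 = 0.619.

0.619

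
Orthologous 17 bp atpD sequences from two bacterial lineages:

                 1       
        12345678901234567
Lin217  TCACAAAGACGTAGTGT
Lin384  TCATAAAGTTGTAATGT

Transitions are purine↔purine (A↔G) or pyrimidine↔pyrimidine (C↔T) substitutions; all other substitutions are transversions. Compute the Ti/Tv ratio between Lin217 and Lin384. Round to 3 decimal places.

The sequences differ at positions 4 (C/T, transition), 9 (A/T, transversion), 10 (C/T, transition), 14 (G/A, transition).
Of the 4 differences, 3 transitions and 1 transversion, so Ti/Tv = 3/1 = 3.000.

3.000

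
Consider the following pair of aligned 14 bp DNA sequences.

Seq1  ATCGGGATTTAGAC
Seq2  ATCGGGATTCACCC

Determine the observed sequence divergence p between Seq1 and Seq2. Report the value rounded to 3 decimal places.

0.214

Differing sites — 10:T/C; 12:G/C; 13:A/C.
There are 3 differences over 14 sites, so p = 3/14 = 0.214.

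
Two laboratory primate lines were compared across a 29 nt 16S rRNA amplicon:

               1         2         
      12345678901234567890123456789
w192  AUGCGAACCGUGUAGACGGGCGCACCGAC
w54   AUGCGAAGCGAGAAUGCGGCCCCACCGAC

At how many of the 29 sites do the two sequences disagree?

7

Differing sites — 8:C/G; 11:U/A; 13:U/A; 15:G/U; 16:A/G; 20:G/C; 22:G/C.
That gives 7 mismatches out of 29 aligned sites, so the Hamming distance is 7.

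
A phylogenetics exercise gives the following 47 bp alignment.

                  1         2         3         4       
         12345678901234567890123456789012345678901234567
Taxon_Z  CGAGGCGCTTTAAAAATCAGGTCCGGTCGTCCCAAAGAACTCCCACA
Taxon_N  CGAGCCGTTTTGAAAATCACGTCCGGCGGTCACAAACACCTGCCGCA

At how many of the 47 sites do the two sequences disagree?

11

The sequences differ at positions 5 (G/C), 8 (C/T), 12 (A/G), 20 (G/C), 27 (T/C), 28 (C/G), 32 (C/A), 37 (G/C), 39 (A/C), 42 (C/G), 45 (A/G).
That gives 11 mismatches out of 47 aligned sites, so the Hamming distance is 11.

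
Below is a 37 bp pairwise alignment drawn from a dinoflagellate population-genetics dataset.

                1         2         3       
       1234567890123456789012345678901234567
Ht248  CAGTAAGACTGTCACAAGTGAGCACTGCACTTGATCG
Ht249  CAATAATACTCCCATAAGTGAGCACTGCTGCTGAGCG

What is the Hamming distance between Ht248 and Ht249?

Mismatches occur at site 3 (G→A), site 7 (G→T), site 11 (G→C), site 12 (T→C), site 15 (C→T), site 29 (A→T), site 30 (C→G), site 31 (T→C), site 35 (T→G).
That gives 9 mismatches out of 37 aligned sites, so the Hamming distance is 9.

9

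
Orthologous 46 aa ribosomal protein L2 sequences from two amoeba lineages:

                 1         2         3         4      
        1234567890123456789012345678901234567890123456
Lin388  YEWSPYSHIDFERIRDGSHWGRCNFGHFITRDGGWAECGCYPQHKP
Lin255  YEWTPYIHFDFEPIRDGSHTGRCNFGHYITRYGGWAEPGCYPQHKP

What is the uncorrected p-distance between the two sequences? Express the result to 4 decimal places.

Differing sites — 4:S/T; 7:S/I; 9:I/F; 13:R/P; 20:W/T; 28:F/Y; 32:D/Y; 38:C/P.
There are 8 differences over 46 sites, so p = 8/46 = 0.1739.

0.1739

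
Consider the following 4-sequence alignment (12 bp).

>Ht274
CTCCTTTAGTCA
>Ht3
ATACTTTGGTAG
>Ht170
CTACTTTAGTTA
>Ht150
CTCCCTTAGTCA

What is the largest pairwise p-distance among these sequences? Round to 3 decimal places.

Pairwise Hamming distances:
  Ht274 vs Ht3: 5
  Ht274 vs Ht170: 2
  Ht274 vs Ht150: 1
  Ht3 vs Ht170: 4
  Ht3 vs Ht150: 6
  Ht170 vs Ht150: 3
The largest is 6 mismatches, between Ht3 and Ht150; p = 6/12 = 0.500.

0.500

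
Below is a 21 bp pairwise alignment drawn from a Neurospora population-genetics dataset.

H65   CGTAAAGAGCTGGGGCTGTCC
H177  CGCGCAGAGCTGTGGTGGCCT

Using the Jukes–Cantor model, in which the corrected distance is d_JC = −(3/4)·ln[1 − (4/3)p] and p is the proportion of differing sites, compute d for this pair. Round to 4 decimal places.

Mismatches occur at site 3 (T→C), site 4 (A→G), site 5 (A→C), site 13 (G→T), site 16 (C→T), site 17 (T→G), site 19 (T→C), site 21 (C→T).
p = 8/21 = 0.380952.
d = −0.75 · ln(1 − (4/3)·0.380952) = −0.75 · ln(0.492064) = −0.75 · (-0.709146) = 0.5319.

0.5319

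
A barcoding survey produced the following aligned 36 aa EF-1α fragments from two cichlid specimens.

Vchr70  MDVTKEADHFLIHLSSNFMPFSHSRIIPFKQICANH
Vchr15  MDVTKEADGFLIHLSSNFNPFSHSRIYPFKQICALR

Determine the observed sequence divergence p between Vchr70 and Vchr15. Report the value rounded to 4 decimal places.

0.1389

Mismatches occur at site 9 (H→G), site 19 (M→N), site 27 (I→Y), site 35 (N→L), site 36 (H→R).
There are 5 differences over 36 sites, so p = 5/36 = 0.1389.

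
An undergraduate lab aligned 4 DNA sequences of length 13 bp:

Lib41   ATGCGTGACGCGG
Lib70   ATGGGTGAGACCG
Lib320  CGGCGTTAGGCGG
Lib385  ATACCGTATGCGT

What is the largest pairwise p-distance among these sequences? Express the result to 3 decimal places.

Pairwise Hamming distances:
  Lib41 vs Lib70: 4
  Lib41 vs Lib320: 4
  Lib41 vs Lib385: 6
  Lib70 vs Lib320: 6
  Lib70 vs Lib385: 9
  Lib320 vs Lib385: 7
The largest is 9 mismatches, between Lib70 and Lib385; p = 9/13 = 0.692.

0.692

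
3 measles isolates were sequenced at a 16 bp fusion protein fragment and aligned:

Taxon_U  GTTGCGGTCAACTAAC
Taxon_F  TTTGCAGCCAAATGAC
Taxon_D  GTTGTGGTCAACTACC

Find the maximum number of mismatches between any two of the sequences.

7

Pairwise Hamming distances:
  Taxon_U vs Taxon_F: 5
  Taxon_U vs Taxon_D: 2
  Taxon_F vs Taxon_D: 7
The largest is 7, between Taxon_F and Taxon_D.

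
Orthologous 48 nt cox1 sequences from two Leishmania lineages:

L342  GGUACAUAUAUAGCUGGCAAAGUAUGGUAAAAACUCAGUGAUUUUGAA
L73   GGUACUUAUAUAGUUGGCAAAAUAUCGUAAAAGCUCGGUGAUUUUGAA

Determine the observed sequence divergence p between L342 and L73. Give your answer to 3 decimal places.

0.125

The sequences differ at positions 6 (A/U), 14 (C/U), 22 (G/A), 26 (G/C), 33 (A/G), 37 (A/G).
There are 6 differences over 48 sites, so p = 6/48 = 0.125.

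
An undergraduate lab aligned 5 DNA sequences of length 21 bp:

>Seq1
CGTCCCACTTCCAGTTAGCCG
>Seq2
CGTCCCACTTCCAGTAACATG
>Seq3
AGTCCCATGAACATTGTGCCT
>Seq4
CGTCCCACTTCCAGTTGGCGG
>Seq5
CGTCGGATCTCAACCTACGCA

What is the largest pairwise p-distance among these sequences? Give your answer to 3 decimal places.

Pairwise Hamming distances:
  Seq1 vs Seq2: 4
  Seq1 vs Seq3: 9
  Seq1 vs Seq4: 2
  Seq1 vs Seq5: 10
  Seq2 vs Seq3: 12
  Seq2 vs Seq4: 5
  Seq2 vs Seq5: 11
  Seq3 vs Seq4: 10
  Seq3 vs Seq5: 14
  Seq4 vs Seq5: 12
The largest is 14 mismatches, between Seq3 and Seq5; p = 14/21 = 0.667.

0.667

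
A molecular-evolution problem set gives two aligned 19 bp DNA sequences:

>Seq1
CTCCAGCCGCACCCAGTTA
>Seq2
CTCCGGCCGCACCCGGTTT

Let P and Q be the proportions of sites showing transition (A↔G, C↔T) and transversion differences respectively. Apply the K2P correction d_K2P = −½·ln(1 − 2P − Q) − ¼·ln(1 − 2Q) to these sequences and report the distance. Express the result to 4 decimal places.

0.1805

The sequences differ at positions 5 (A/G, transition), 15 (A/G, transition), 19 (A/T, transversion).
Of the 3 differences, 2 transitions and 1 transversion over 19 sites: P = 2/19 = 0.105263, Q = 1/19 = 0.052632.
d = −0.5·ln(0.736842) − 0.25·ln(0.894736) = −0.5·(-0.305382) − 0.25·(-0.111227) = 0.1805.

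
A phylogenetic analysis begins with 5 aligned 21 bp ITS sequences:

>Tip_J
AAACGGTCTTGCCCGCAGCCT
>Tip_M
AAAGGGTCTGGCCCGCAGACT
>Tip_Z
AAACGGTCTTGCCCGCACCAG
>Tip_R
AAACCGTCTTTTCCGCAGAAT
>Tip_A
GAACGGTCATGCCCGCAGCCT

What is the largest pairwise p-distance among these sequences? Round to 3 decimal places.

0.333

Pairwise Hamming distances:
  Tip_J vs Tip_M: 3
  Tip_J vs Tip_Z: 3
  Tip_J vs Tip_R: 5
  Tip_J vs Tip_A: 2
  Tip_M vs Tip_Z: 6
  Tip_M vs Tip_R: 6
  Tip_M vs Tip_A: 5
  Tip_Z vs Tip_R: 6
  Tip_Z vs Tip_A: 5
  Tip_R vs Tip_A: 7
The largest is 7 mismatches, between Tip_R and Tip_A; p = 7/21 = 0.333.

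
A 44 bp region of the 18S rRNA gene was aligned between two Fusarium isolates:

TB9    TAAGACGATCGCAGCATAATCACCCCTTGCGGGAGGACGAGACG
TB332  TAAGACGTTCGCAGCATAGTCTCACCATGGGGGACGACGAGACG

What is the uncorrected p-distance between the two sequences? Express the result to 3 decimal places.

0.159

Mismatches occur at site 8 (A/T), site 19 (A/G), site 22 (A/T), site 24 (C/A), site 27 (T/A), site 30 (C/G), site 35 (G/C).
There are 7 differences over 44 sites, so p = 7/44 = 0.159.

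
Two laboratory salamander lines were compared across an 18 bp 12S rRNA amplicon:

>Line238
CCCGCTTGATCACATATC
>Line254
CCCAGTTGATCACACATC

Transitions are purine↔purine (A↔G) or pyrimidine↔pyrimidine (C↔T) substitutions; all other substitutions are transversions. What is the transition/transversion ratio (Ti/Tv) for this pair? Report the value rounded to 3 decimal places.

The sequences differ at positions 4 (G/A, transition), 5 (C/G, transversion), 15 (T/C, transition).
Of the 3 differences, 2 transitions and 1 transversion, so Ti/Tv = 2/1 = 2.000.

2.000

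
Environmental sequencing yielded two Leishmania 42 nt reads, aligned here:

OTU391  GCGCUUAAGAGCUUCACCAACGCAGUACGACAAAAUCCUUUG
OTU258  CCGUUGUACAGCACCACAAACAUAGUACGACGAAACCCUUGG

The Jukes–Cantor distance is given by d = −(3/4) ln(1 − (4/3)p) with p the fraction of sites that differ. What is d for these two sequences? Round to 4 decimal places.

Mismatches occur at site 1 (G/C), site 4 (C/U), site 6 (U/G), site 7 (A/U), site 9 (G/C), site 13 (U/A), site 14 (U/C), site 18 (C/A), site 22 (G/A), site 23 (C/U), site 32 (A/G), site 36 (U/C), site 41 (U/G).
p = 13/42 = 0.309524.
d = −0.75 · ln(1 − (4/3)·0.309524) = −0.75 · ln(0.587301) = −0.75 · (-0.532218) = 0.3992.

0.3992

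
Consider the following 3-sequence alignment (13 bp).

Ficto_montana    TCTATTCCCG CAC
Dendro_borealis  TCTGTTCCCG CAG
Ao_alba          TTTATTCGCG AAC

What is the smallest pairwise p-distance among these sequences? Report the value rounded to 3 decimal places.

0.154

Pairwise Hamming distances:
  Ficto_montana vs Dendro_borealis: 2
  Ficto_montana vs Ao_alba: 3
  Dendro_borealis vs Ao_alba: 5
The smallest is 2 mismatches, between Ficto_montana and Dendro_borealis; p = 2/13 = 0.154.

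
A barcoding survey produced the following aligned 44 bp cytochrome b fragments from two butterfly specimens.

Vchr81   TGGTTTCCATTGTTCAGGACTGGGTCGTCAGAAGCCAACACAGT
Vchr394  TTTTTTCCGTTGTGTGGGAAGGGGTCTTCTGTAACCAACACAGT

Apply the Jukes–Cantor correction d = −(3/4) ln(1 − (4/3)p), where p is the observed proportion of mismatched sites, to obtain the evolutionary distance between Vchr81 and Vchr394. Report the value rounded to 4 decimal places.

Mismatches occur at site 2 (G/T), site 3 (G/T), site 9 (A/G), site 14 (T/G), site 15 (C/T), site 16 (A/G), site 20 (C/A), site 21 (T/G), site 27 (G/T), site 30 (A/T), site 32 (A/T), site 34 (G/A).
p = 12/44 = 0.272727.
d = −0.75 · ln(1 − (4/3)·0.272727) = −0.75 · ln(0.636364) = −0.75 · (-0.451985) = 0.3390.

0.3390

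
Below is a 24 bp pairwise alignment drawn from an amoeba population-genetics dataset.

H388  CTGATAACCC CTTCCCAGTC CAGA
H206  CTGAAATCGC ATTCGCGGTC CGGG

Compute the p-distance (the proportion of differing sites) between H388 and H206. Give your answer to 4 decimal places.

Mismatches occur at site 5 (T↔A), site 7 (A↔T), site 9 (C↔G), site 11 (C↔A), site 15 (C↔G), site 17 (A↔G), site 22 (A↔G), site 24 (A↔G).
There are 8 differences over 24 sites, so p = 8/24 = 0.3333.

0.3333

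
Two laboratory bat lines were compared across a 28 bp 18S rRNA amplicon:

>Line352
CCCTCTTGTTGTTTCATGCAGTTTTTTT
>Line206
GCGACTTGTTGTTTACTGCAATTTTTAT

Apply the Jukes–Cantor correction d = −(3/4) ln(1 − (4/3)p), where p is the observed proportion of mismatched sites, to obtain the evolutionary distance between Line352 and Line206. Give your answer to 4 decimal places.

The sequences differ at positions 1 (C/G), 3 (C/G), 4 (T/A), 15 (C/A), 16 (A/C), 21 (G/A), 27 (T/A).
p = 7/28 = 0.250000.
d = −0.75 · ln(1 − (4/3)·0.250000) = −0.75 · ln(0.666667) = −0.75 · (-0.405465) = 0.3041.

0.3041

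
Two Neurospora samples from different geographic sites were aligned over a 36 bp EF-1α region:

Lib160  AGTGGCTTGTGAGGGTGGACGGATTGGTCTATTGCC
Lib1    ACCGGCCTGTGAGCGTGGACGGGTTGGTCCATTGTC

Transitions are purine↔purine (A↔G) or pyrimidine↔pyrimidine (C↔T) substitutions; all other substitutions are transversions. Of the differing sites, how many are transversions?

2

Differing sites — 2:G/C (Tv); 3:T/C (Ti); 7:T/C (Ti); 14:G/C (Tv); 23:A/G (Ti); 30:T/C (Ti); 35:C/T (Ti).
Of the 7 differences, 5 transitions and 2 transversions, so the answer is 2.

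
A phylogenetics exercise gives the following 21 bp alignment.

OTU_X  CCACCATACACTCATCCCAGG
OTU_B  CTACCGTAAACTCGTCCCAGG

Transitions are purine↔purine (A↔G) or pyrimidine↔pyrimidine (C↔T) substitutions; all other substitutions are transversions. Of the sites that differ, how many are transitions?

3

Mismatches occur at site 2 (C↔T, transition), site 6 (A↔G, transition), site 9 (C↔A, transversion), site 14 (A↔G, transition).
Of the 4 differences, 3 transitions and 1 transversion, so the answer is 3.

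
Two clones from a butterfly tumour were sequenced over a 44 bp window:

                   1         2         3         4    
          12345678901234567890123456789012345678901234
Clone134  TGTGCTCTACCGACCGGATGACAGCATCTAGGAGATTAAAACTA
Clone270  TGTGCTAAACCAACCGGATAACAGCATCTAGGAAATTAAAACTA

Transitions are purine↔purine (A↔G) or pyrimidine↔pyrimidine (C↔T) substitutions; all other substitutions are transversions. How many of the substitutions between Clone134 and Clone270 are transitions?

Differing sites — 7:C/A (Tv); 8:T/A (Tv); 12:G/A (Ti); 20:G/A (Ti); 34:G/A (Ti).
Of the 5 differences, 3 transitions and 2 transversions, so the answer is 3.

3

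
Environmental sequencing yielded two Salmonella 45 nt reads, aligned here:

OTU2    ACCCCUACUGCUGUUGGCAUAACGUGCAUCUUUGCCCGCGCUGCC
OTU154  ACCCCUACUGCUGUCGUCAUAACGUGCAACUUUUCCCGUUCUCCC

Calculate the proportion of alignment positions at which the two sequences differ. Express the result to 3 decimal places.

0.156

The sequences differ at positions 15 (U/C), 17 (G/U), 29 (U/A), 34 (G/U), 39 (C/U), 40 (G/U), 43 (G/C).
There are 7 differences over 45 sites, so p = 7/45 = 0.156.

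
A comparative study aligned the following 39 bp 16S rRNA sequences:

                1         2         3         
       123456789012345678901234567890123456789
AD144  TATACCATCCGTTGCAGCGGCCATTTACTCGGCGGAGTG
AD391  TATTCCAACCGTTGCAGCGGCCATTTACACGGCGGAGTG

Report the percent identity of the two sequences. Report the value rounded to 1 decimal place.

The sequences differ at positions 4 (A/T), 8 (T/A), 29 (T/A).
36 of the 39 sites match, so the percent identity is 36/39 × 100 = 92.3%.

92.3%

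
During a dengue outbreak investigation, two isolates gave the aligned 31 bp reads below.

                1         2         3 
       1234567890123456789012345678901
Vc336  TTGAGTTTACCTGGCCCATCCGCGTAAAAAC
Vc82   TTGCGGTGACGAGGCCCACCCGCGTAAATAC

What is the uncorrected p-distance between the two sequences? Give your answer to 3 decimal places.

0.226

Mismatches occur at site 4 (A/C), site 6 (T/G), site 8 (T/G), site 11 (C/G), site 12 (T/A), site 19 (T/C), site 29 (A/T).
There are 7 differences over 31 sites, so p = 7/31 = 0.226.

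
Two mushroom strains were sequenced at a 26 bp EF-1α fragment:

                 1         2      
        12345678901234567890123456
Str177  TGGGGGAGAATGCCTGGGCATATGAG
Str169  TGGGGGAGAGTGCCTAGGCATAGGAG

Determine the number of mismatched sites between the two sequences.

Mismatches occur at site 10 (A↔G), site 16 (G↔A), site 23 (T↔G).
That gives 3 mismatches out of 26 aligned sites, so the Hamming distance is 3.

3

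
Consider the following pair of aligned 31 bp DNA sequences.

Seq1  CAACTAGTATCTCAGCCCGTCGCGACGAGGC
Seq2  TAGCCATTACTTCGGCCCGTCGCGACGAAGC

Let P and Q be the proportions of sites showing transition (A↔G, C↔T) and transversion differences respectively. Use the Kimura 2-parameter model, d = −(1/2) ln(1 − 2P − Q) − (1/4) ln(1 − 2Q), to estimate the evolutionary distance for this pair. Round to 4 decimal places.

The sequences differ at positions 1 (C/T, transition), 3 (A/G, transition), 5 (T/C, transition), 7 (G/T, transversion), 10 (T/C, transition), 11 (C/T, transition), 14 (A/G, transition), 29 (G/A, transition).
Of the 8 differences, 7 transitions and 1 transversion over 31 sites: P = 7/31 = 0.225806, Q = 1/31 = 0.032258.
d = −0.5·ln(0.516130) − 0.25·ln(0.935484) = −0.5·(-0.661397) − 0.25·(-0.066691) = 0.3474.

0.3474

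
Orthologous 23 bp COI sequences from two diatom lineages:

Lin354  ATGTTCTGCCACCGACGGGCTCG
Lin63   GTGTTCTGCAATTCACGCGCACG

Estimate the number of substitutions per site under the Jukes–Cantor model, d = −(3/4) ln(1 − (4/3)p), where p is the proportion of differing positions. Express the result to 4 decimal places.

Mismatches occur at site 1 (A↔G), site 10 (C↔A), site 12 (C↔T), site 13 (C↔T), site 14 (G↔C), site 18 (G↔C), site 21 (T↔A).
p = 7/23 = 0.304348.
d = −0.75 · ln(1 − (4/3)·0.304348) = −0.75 · ln(0.594203) = −0.75 · (-0.520534) = 0.3904.

0.3904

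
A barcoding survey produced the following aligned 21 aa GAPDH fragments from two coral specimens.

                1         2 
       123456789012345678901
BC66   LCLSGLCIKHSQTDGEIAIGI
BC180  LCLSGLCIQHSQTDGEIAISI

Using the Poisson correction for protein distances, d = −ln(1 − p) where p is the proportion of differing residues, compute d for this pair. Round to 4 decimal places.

0.1001

Mismatches occur at site 9 (K↔Q), site 20 (G↔S).
p = 2/21 = 0.095238.
d = −ln(1 − 0.095238) = −ln(0.904762) = 0.1001.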